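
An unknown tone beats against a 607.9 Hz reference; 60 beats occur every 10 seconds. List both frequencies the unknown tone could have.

601.9 Hz or 613.9 Hz

Beat frequency = 60/10 = 6 Hz.
|f − 607.9| = 6, so f = 607.9 ± 6.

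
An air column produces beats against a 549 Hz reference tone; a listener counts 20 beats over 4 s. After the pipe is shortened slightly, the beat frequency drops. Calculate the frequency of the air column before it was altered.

544 Hz

Beat frequency = 20/4 = 5 Hz.
|f − 549| = 5, so the air column was at either 544 Hz or 554 Hz.
A shorter pipe has a higher fundamental; the adjustment raises the air column's frequency.
The beat rate fell, so the adjustment moved the air column toward 549 Hz — it must have started below the reference.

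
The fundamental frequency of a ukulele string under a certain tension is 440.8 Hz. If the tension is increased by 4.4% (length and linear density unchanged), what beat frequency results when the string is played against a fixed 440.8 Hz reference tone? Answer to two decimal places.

9.59 Hz

For a string, f ∝ √T, so the new frequency is 440.8·√1.044 = 450.3932 Hz.
f_beat = |450.3932 − 440.8| = 9.59 Hz.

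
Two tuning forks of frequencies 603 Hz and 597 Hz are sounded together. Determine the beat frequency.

6 Hz

The beat frequency equals the magnitude of the frequency difference.
|603 − 597| = 6 Hz.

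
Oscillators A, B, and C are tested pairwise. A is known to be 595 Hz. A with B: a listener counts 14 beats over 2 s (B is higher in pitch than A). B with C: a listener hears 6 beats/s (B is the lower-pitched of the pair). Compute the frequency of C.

608 Hz

A–B: Beat frequency = 14/2 = 7 Hz.
B is above A, so f_B = 595 + 7 = 602 Hz.
C is above B, so f_C = 602 + 6 = 608 Hz.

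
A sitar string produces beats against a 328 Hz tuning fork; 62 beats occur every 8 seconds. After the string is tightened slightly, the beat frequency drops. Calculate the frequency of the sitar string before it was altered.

320.25 Hz

Beat frequency = 62/8 = 7.75 Hz.
|f − 328| = 7.75, so the sitar string was at either 320.25 Hz or 335.75 Hz.
Increasing tension raises a string's frequency; the adjustment raises the sitar string's frequency.
The beat rate fell, so the adjustment moved the sitar string toward 328 Hz — it must have started below the reference.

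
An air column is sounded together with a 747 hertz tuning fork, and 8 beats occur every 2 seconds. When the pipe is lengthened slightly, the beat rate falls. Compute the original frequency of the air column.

751 Hz

Beat frequency = 8/2 = 4 Hz.
|f − 747| = 4, so the air column was at either 743 Hz or 751 Hz.
A longer pipe has a lower fundamental; the adjustment lowers the air column's frequency.
The beat rate fell, so the adjustment moved the air column toward 747 Hz — it must have started above the reference.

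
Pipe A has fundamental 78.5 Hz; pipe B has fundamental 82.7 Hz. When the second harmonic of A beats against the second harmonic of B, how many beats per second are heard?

Second harmonic of the first: 2·78.5 = 157.0 Hz.
Second harmonic of the second: 2·82.7 = 165.4 Hz.
f_beat = |157.0 − 165.4| = 8.4 Hz.

8.4 Hz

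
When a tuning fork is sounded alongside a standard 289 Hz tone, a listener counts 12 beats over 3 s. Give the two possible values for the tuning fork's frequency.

Beat frequency = 12/3 = 4 Hz.
|f − 289| = 4, so f = 289 ± 4.

285 Hz or 293 Hz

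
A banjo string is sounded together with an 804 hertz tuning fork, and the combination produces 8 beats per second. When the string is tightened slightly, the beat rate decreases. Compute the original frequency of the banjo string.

796 Hz

|f − 804| = 8, so the banjo string was at either 796 Hz or 812 Hz.
Increasing tension raises a string's frequency; the adjustment raises the banjo string's frequency.
The beat rate fell, so the adjustment moved the banjo string toward 804 Hz — it must have started below the reference.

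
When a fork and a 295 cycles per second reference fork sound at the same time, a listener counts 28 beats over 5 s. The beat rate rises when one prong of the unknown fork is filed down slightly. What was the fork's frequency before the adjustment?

300.6 Hz

Beat frequency = 28/5 = 5.6 Hz.
|f − 295| = 5.6, so the fork was at either 289.4 Hz or 300.6 Hz.
Filing a prong removes mass and raises the fork's frequency; the adjustment raises the fork's frequency.
The beat rate rose, so the adjustment moved the fork further from 295 Hz — it was already above the reference.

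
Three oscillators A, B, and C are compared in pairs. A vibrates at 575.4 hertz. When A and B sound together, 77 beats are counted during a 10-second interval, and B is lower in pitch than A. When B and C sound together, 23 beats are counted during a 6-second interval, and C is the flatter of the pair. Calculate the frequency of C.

A–B: Beat frequency = 77/10 = 7.7 Hz.
B is below A, so f_B = 575.4 − 7.7 = 567.7 Hz.
B–C: Beat frequency = 23/6 = 3.8333 Hz.
C is below B, so f_C = 567.7 − 3.8333 = 563.8667 Hz.

563.8667 Hz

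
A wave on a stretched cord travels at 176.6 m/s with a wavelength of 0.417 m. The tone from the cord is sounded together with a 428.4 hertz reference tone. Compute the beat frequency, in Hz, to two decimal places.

Source frequency f = v/λ = 176.6/0.417 = 423.5012 Hz.
f_beat = |423.5012 − 428.4| = 4.90 Hz.

4.90 Hz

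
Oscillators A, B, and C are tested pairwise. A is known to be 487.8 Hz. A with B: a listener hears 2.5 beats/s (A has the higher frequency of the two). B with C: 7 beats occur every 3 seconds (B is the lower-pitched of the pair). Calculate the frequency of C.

487.6333 Hz

B is below A, so f_B = 487.8 − 2.5 = 485.3 Hz.
B–C: Beat frequency = 7/3 = 2.3333 Hz.
C is above B, so f_C = 485.3 + 2.3333 = 487.6333 Hz.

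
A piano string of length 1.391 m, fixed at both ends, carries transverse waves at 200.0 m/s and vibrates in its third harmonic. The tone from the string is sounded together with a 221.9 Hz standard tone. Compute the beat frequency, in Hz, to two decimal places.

6.23 Hz

For a string fixed at both ends, f_n = n·v/(2L) = 3·200.0/(2·1.391) = 215.6722 Hz.
f_beat = |215.6722 − 221.9| = 6.23 Hz.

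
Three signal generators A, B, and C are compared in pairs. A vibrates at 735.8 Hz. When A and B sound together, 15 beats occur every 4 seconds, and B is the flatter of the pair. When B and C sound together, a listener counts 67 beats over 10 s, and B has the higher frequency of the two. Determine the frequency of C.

A–B: Beat frequency = 15/4 = 3.75 Hz.
B is below A, so f_B = 735.8 − 3.75 = 732.05 Hz.
B–C: Beat frequency = 67/10 = 6.7 Hz.
C is below B, so f_C = 732.05 − 6.7 = 725.35 Hz.

725.35 Hz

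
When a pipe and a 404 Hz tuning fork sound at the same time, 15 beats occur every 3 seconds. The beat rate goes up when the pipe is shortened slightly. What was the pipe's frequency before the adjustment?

Beat frequency = 15/3 = 5 Hz.
|f − 404| = 5, so the pipe was at either 399 Hz or 409 Hz.
A shorter pipe has a higher fundamental; the adjustment raises the pipe's frequency.
The beat rate rose, so the adjustment moved the pipe further from 404 Hz — it was already above the reference.

409 Hz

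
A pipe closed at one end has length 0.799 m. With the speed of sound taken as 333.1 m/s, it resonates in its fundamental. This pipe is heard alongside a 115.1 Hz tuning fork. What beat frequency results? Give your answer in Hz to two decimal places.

Closed pipe (odd harmonics): f_n = n·v/(4L) = 1·333.1/(4·0.799) = 104.2240 Hz.
f_beat = |104.2240 − 115.1| = 10.88 Hz.

10.88 Hz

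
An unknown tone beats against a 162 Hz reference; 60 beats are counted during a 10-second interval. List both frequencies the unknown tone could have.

Beat frequency = 60/10 = 6 Hz.
|f − 162| = 6, so f = 162 ± 6.

156 Hz or 168 Hz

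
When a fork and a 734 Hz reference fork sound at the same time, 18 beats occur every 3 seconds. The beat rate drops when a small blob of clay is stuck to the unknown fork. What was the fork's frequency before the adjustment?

740 Hz

Beat frequency = 18/3 = 6 Hz.
|f − 734| = 6, so the fork was at either 728 Hz or 740 Hz.
Adding mass to a fork lowers its frequency; the adjustment lowers the fork's frequency.
The beat rate fell, so the adjustment moved the fork toward 734 Hz — it must have started above the reference.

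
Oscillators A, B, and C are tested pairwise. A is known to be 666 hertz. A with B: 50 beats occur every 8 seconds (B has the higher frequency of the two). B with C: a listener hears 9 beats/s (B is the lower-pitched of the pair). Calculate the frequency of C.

A–B: Beat frequency = 50/8 = 6.25 Hz.
B is above A, so f_B = 666 + 6.25 = 672.25 Hz.
C is above B, so f_C = 672.25 + 9 = 681.25 Hz.

681.25 Hz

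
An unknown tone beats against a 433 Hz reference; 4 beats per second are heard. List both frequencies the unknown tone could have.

429 Hz or 437 Hz

|f − 433| = 4, so f = 433 ± 4.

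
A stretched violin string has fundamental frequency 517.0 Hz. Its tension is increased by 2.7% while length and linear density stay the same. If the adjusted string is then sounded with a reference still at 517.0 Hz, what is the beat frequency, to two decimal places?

6.93 Hz

For a string, f ∝ √T, so the new frequency is 517.0·√1.027 = 523.9330 Hz.
f_beat = |523.9330 − 517.0| = 6.93 Hz.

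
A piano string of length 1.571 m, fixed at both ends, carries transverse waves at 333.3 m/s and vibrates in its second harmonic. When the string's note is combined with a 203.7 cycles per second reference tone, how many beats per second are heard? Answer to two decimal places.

8.46 Hz

For a string fixed at both ends, f_n = n·v/(2L) = 2·333.3/(2·1.571) = 212.1579 Hz.
f_beat = |212.1579 − 203.7| = 8.46 Hz.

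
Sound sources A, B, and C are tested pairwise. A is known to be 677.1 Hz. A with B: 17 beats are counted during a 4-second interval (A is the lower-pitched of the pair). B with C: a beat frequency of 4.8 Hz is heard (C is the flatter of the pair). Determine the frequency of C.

676.55 Hz

A–B: Beat frequency = 17/4 = 4.25 Hz.
B is above A, so f_B = 677.1 + 4.25 = 681.35 Hz.
C is below B, so f_C = 681.35 − 4.8 = 676.55 Hz.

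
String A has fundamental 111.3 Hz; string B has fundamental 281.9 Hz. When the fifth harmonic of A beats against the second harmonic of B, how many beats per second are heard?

7.3 Hz

Fifth harmonic of the first: 5·111.3 = 556.5 Hz.
Second harmonic of the second: 2·281.9 = 563.8 Hz.
f_beat = |556.5 − 563.8| = 7.3 Hz.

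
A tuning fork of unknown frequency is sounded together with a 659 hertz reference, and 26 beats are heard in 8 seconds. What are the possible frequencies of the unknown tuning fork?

Beat frequency = 26/8 = 3.25 Hz.
|f − 659| = 3.25, so f = 659 ± 3.25.

655.75 Hz or 662.25 Hz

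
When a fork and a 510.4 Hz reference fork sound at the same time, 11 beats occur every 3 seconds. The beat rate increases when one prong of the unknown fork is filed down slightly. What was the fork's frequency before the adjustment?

514.0667 Hz

Beat frequency = 11/3 = 3.6667 Hz.
|f − 510.4| = 3.6667, so the fork was at either 506.7333 Hz or 514.0667 Hz.
Filing a prong removes mass and raises the fork's frequency; the adjustment raises the fork's frequency.
The beat rate rose, so the adjustment moved the fork further from 510.4 Hz — it was already above the reference.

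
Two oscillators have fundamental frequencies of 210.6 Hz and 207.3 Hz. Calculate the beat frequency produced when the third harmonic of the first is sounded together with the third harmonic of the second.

9.9 Hz

Third harmonic of the first: 3·210.6 = 631.8 Hz.
Third harmonic of the second: 3·207.3 = 621.9 Hz.
f_beat = |631.8 − 621.9| = 9.9 Hz.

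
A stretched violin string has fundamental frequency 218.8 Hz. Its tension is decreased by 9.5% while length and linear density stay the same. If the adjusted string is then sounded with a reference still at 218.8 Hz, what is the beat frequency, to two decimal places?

For a string, f ∝ √T, so the new frequency is 218.8·√0.905 = 208.1477 Hz.
f_beat = |208.1477 − 218.8| = 10.65 Hz.

10.65 Hz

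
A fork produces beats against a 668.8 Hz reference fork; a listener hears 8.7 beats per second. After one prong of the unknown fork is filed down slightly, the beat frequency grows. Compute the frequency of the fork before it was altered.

677.5 Hz

|f − 668.8| = 8.7, so the fork was at either 660.1 Hz or 677.5 Hz.
Filing a prong removes mass and raises the fork's frequency; the adjustment raises the fork's frequency.
The beat rate rose, so the adjustment moved the fork further from 668.8 Hz — it was already above the reference.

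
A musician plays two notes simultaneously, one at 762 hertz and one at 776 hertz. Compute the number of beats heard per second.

Beats arise from superposition of two nearby frequencies; the beat rate is |f₁ − f₂|.
|762 − 776| = 14 Hz.

14 Hz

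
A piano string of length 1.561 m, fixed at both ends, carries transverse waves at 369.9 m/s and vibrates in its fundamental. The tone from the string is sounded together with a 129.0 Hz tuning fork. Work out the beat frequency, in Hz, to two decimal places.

10.52 Hz

For a string fixed at both ends, f_n = n·v/(2L) = 1·369.9/(2·1.561) = 118.4817 Hz.
f_beat = |118.4817 − 129.0| = 10.52 Hz.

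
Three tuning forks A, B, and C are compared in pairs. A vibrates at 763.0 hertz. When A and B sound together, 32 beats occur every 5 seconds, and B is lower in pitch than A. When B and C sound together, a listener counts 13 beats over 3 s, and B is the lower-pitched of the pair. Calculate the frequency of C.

760.9333 Hz

A–B: Beat frequency = 32/5 = 6.4 Hz.
B is below A, so f_B = 763.0 − 6.4 = 756.6 Hz.
B–C: Beat frequency = 13/3 = 4.3333 Hz.
C is above B, so f_C = 756.6 + 4.3333 = 760.9333 Hz.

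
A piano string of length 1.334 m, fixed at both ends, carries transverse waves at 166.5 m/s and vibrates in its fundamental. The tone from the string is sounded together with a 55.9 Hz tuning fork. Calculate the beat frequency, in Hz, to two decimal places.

6.51 Hz

For a string fixed at both ends, f_n = n·v/(2L) = 1·166.5/(2·1.334) = 62.4063 Hz.
f_beat = |62.4063 − 55.9| = 6.51 Hz.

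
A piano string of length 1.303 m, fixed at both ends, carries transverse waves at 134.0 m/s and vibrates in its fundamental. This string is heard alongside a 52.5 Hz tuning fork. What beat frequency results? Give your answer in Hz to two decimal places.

1.08 Hz

For a string fixed at both ends, f_n = n·v/(2L) = 1·134.0/(2·1.303) = 51.4198 Hz.
f_beat = |51.4198 − 52.5| = 1.08 Hz.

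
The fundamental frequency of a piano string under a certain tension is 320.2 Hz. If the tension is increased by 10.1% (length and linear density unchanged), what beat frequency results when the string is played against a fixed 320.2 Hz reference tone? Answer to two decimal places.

For a string, f ∝ √T, so the new frequency is 320.2·√1.101 = 335.9812 Hz.
f_beat = |335.9812 − 320.2| = 15.78 Hz.

15.78 Hz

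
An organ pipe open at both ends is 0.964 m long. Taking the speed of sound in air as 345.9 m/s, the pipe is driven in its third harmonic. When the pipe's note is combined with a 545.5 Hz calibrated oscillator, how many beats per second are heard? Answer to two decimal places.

Open pipe: f_n = n·v/(2L) = 3·345.9/(2·0.964) = 538.2261 Hz.
f_beat = |538.2261 − 545.5| = 7.27 Hz.

7.27 Hz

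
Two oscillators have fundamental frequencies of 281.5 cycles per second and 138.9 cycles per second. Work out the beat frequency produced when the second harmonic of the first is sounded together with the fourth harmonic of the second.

7.4 Hz

Second harmonic of the first: 2·281.5 = 563.0 Hz.
Fourth harmonic of the second: 4·138.9 = 555.6 Hz.
f_beat = |563.0 − 555.6| = 7.4 Hz.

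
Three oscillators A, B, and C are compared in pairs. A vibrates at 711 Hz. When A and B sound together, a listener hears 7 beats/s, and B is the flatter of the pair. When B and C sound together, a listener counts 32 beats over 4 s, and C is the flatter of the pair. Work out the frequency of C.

B is below A, so f_B = 711 − 7 = 704 Hz.
B–C: Beat frequency = 32/4 = 8 Hz.
C is below B, so f_C = 704 − 8 = 696 Hz.

696 Hz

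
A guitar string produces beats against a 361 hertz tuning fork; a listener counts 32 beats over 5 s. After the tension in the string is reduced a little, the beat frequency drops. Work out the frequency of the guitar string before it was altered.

367.4 Hz

Beat frequency = 32/5 = 6.4 Hz.
|f − 361| = 6.4, so the guitar string was at either 354.6 Hz or 367.4 Hz.
Lower tension means lower frequency; the adjustment lowers the guitar string's frequency.
The beat rate fell, so the adjustment moved the guitar string toward 361 Hz — it must have started above the reference.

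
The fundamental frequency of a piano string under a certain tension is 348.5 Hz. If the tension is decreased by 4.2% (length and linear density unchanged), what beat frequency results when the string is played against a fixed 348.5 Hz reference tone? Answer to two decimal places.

For a string, f ∝ √T, so the new frequency is 348.5·√0.958 = 341.1030 Hz.
f_beat = |341.1030 − 348.5| = 7.40 Hz.

7.40 Hz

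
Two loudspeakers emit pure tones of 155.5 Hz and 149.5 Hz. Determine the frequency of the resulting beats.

The beat frequency equals the magnitude of the frequency difference.
|155.5 − 149.5| = 6 Hz.

6 Hz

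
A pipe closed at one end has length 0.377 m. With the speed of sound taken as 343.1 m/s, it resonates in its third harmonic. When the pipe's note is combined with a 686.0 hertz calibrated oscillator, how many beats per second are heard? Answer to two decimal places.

3.44 Hz

Closed pipe (odd harmonics): f_n = n·v/(4L) = 3·343.1/(4·0.377) = 682.5597 Hz.
f_beat = |682.5597 − 686.0| = 3.44 Hz.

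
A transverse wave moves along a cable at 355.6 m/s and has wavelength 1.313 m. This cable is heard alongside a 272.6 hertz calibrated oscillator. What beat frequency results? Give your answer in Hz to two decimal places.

1.77 Hz

Source frequency f = v/λ = 355.6/1.313 = 270.8302 Hz.
f_beat = |270.8302 − 272.6| = 1.77 Hz.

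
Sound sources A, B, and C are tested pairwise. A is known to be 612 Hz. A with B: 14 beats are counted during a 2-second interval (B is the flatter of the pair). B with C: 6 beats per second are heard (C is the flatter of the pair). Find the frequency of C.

A–B: Beat frequency = 14/2 = 7 Hz.
B is below A, so f_B = 612 − 7 = 605 Hz.
C is below B, so f_C = 605 − 6 = 599 Hz.

599 Hz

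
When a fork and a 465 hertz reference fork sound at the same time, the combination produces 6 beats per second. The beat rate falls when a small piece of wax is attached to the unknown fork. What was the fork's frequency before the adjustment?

|f − 465| = 6, so the fork was at either 459 Hz or 471 Hz.
Loading a fork with wax lowers its frequency; the adjustment lowers the fork's frequency.
The beat rate fell, so the adjustment moved the fork toward 465 Hz — it must have started above the reference.

471 Hz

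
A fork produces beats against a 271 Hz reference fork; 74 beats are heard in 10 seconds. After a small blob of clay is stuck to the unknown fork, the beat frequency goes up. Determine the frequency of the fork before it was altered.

Beat frequency = 74/10 = 7.4 Hz.
|f − 271| = 7.4, so the fork was at either 263.6 Hz or 278.4 Hz.
Adding mass to a fork lowers its frequency; the adjustment lowers the fork's frequency.
The beat rate rose, so the adjustment moved the fork further from 271 Hz — it was already below the reference.

263.6 Hz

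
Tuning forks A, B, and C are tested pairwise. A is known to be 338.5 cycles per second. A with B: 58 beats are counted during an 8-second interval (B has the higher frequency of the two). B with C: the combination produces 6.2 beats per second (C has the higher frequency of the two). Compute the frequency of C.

351.95 Hz

A–B: Beat frequency = 58/8 = 7.25 Hz.
B is above A, so f_B = 338.5 + 7.25 = 345.75 Hz.
C is above B, so f_C = 345.75 + 6.2 = 351.95 Hz.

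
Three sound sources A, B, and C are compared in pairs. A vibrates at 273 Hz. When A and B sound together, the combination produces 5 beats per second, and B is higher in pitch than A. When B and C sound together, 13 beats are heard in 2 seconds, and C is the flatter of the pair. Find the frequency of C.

B is above A, so f_B = 273 + 5 = 278 Hz.
B–C: Beat frequency = 13/2 = 6.5 Hz.
C is below B, so f_C = 278 − 6.5 = 271.5 Hz.

271.5 Hz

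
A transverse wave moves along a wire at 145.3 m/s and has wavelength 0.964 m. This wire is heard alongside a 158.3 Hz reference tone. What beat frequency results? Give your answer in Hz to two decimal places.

7.57 Hz

Source frequency f = v/λ = 145.3/0.964 = 150.7261 Hz.
f_beat = |150.7261 − 158.3| = 7.57 Hz.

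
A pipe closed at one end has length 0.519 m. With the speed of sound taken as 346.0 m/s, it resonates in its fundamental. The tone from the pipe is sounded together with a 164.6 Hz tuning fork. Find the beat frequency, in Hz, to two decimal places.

2.07 Hz

Closed pipe (odd harmonics): f_n = n·v/(4L) = 1·346.0/(4·0.519) = 166.6667 Hz.
f_beat = |166.6667 − 164.6| = 2.07 Hz.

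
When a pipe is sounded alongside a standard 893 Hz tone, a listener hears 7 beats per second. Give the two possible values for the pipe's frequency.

886 Hz or 900 Hz

|f − 893| = 7, so f = 893 ± 7.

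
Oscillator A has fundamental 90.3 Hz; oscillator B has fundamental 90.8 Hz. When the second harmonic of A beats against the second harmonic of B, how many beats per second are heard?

Second harmonic of the first: 2·90.3 = 180.6 Hz.
Second harmonic of the second: 2·90.8 = 181.6 Hz.
f_beat = |180.6 − 181.6| = 1.0 Hz.

1.0 Hz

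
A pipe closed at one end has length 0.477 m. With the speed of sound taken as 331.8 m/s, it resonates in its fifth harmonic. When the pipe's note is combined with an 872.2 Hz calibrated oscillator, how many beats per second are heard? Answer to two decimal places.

2.70 Hz

Closed pipe (odd harmonics): f_n = n·v/(4L) = 5·331.8/(4·0.477) = 869.4969 Hz.
f_beat = |869.4969 − 872.2| = 2.70 Hz.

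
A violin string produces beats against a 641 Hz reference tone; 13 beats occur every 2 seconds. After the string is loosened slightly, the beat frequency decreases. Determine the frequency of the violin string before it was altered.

647.5 Hz

Beat frequency = 13/2 = 6.5 Hz.
|f − 641| = 6.5, so the violin string was at either 634.5 Hz or 647.5 Hz.
Reducing tension lowers a string's frequency; the adjustment lowers the violin string's frequency.
The beat rate fell, so the adjustment moved the violin string toward 641 Hz — it must have started above the reference.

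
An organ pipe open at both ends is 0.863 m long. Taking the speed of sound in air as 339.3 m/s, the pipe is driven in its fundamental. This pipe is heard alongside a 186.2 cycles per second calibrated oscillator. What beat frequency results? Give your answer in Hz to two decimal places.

Open pipe: f_n = n·v/(2L) = 1·339.3/(2·0.863) = 196.5817 Hz.
f_beat = |196.5817 − 186.2| = 10.38 Hz.

10.38 Hz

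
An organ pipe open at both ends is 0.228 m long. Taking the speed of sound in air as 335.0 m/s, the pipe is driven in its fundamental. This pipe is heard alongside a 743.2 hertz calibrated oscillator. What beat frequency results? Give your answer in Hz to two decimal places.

8.55 Hz

Open pipe: f_n = n·v/(2L) = 1·335.0/(2·0.228) = 734.6491 Hz.
f_beat = |734.6491 − 743.2| = 8.55 Hz.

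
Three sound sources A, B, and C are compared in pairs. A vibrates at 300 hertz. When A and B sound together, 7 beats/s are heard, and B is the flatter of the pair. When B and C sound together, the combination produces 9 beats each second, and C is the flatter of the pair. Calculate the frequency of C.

B is below A, so f_B = 300 − 7 = 293 Hz.
C is below B, so f_C = 293 − 9 = 284 Hz.

284 Hz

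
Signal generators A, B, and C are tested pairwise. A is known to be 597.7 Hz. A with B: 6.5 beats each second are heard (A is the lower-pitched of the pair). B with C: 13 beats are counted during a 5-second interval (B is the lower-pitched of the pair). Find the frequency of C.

606.8 Hz

B is above A, so f_B = 597.7 + 6.5 = 604.2 Hz.
B–C: Beat frequency = 13/5 = 2.6 Hz.
C is above B, so f_C = 604.2 + 2.6 = 606.8 Hz.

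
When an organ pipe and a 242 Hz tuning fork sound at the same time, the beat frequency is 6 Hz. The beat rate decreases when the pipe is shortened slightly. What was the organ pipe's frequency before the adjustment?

236 Hz

|f − 242| = 6, so the organ pipe was at either 236 Hz or 248 Hz.
A shorter pipe has a higher fundamental; the adjustment raises the organ pipe's frequency.
The beat rate fell, so the adjustment moved the organ pipe toward 242 Hz — it must have started below the reference.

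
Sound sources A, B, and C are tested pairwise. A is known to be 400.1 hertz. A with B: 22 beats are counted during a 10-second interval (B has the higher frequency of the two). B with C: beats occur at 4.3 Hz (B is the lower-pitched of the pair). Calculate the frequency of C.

A–B: Beat frequency = 22/10 = 2.2 Hz.
B is above A, so f_B = 400.1 + 2.2 = 402.3 Hz.
C is above B, so f_C = 402.3 + 4.3 = 406.6 Hz.

406.6 Hz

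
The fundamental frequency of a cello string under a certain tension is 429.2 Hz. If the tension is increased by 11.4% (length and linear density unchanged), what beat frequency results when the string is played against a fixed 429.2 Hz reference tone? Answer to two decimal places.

For a string, f ∝ √T, so the new frequency is 429.2·√1.114 = 453.0043 Hz.
f_beat = |453.0043 − 429.2| = 23.80 Hz.

23.80 Hz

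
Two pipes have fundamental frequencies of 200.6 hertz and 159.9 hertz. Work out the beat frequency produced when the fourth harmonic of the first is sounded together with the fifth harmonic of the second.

2.9 Hz

Fourth harmonic of the first: 4·200.6 = 802.4 Hz.
Fifth harmonic of the second: 5·159.9 = 799.5 Hz.
f_beat = |802.4 − 799.5| = 2.9 Hz.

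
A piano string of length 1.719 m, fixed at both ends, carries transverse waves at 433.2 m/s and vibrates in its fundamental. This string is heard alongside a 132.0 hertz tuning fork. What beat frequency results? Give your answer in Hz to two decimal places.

For a string fixed at both ends, f_n = n·v/(2L) = 1·433.2/(2·1.719) = 126.0035 Hz.
f_beat = |126.0035 − 132.0| = 6.00 Hz.

6.00 Hz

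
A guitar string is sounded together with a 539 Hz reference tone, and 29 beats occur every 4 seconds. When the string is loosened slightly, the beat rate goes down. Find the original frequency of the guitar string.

Beat frequency = 29/4 = 7.25 Hz.
|f − 539| = 7.25, so the guitar string was at either 531.75 Hz or 546.25 Hz.
Reducing tension lowers a string's frequency; the adjustment lowers the guitar string's frequency.
The beat rate fell, so the adjustment moved the guitar string toward 539 Hz — it must have started above the reference.

546.25 Hz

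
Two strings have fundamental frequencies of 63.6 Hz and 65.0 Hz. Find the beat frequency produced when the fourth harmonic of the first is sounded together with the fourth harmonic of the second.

Fourth harmonic of the first: 4·63.6 = 254.4 Hz.
Fourth harmonic of the second: 4·65.0 = 260.0 Hz.
f_beat = |254.4 − 260.0| = 5.6 Hz.

5.6 Hz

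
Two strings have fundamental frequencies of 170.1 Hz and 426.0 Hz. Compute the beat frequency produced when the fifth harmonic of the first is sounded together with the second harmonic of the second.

1.5 Hz

Fifth harmonic of the first: 5·170.1 = 850.5 Hz.
Second harmonic of the second: 2·426.0 = 852.0 Hz.
f_beat = |850.5 − 852.0| = 1.5 Hz.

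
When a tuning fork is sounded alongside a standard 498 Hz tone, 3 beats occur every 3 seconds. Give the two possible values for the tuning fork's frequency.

497 Hz or 499 Hz

Beat frequency = 3/3 = 1 Hz.
|f − 498| = 1, so f = 498 ± 1.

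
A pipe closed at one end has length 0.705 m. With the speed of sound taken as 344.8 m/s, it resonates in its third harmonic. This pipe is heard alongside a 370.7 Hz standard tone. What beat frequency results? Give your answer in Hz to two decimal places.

Closed pipe (odd harmonics): f_n = n·v/(4L) = 3·344.8/(4·0.705) = 366.8085 Hz.
f_beat = |366.8085 − 370.7| = 3.89 Hz.

3.89 Hz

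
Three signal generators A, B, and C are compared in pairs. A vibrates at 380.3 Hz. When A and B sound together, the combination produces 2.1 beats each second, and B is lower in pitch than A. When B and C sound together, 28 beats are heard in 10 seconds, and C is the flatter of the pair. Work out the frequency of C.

375.4 Hz

B is below A, so f_B = 380.3 − 2.1 = 378.2 Hz.
B–C: Beat frequency = 28/10 = 2.8 Hz.
C is below B, so f_C = 378.2 − 2.8 = 375.4 Hz.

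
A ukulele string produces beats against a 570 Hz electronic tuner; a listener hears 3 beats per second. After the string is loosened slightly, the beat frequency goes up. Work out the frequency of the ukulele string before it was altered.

567 Hz

|f − 570| = 3, so the ukulele string was at either 567 Hz or 573 Hz.
Reducing tension lowers a string's frequency; the adjustment lowers the ukulele string's frequency.
The beat rate rose, so the adjustment moved the ukulele string further from 570 Hz — it was already below the reference.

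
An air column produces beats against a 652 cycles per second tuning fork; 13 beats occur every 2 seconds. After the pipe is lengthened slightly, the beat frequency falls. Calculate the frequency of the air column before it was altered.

Beat frequency = 13/2 = 6.5 Hz.
|f − 652| = 6.5, so the air column was at either 645.5 Hz or 658.5 Hz.
A longer pipe has a lower fundamental; the adjustment lowers the air column's frequency.
The beat rate fell, so the adjustment moved the air column toward 652 Hz — it must have started above the reference.

658.5 Hz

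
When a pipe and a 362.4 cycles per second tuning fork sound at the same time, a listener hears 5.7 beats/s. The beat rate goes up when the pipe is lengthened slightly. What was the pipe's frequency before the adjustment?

356.7 Hz

|f − 362.4| = 5.7, so the pipe was at either 356.7 Hz or 368.1 Hz.
A longer pipe has a lower fundamental; the adjustment lowers the pipe's frequency.
The beat rate rose, so the adjustment moved the pipe further from 362.4 Hz — it was already below the reference.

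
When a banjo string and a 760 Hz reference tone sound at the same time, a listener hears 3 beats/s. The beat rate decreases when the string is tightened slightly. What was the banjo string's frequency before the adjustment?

|f − 760| = 3, so the banjo string was at either 757 Hz or 763 Hz.
Increasing tension raises a string's frequency; the adjustment raises the banjo string's frequency.
The beat rate fell, so the adjustment moved the banjo string toward 760 Hz — it must have started below the reference.

757 Hz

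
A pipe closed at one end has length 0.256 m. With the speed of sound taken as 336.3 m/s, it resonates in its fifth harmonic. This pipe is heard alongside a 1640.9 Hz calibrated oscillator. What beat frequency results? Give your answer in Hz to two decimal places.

1.19 Hz

Closed pipe (odd harmonics): f_n = n·v/(4L) = 5·336.3/(4·0.256) = 1642.0898 Hz.
f_beat = |1642.0898 − 1640.9| = 1.19 Hz.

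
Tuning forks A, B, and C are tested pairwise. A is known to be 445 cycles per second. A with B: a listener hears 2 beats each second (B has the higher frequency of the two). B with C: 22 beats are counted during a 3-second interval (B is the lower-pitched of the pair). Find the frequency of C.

454.3333 Hz

B is above A, so f_B = 445 + 2 = 447 Hz.
B–C: Beat frequency = 22/3 = 7.3333 Hz.
C is above B, so f_C = 447 + 7.3333 = 454.3333 Hz.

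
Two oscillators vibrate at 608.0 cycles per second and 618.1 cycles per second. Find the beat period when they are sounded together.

f_beat = |608.0 − 618.1| = 10.1 Hz.
Beat period T = 1 / f_beat = 1 / 10.1 s.

0.099 s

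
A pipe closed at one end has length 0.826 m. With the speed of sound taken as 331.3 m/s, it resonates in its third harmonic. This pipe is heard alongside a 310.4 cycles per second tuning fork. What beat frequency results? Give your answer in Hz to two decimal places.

9.58 Hz

Closed pipe (odd harmonics): f_n = n·v/(4L) = 3·331.3/(4·0.826) = 300.8172 Hz.
f_beat = |300.8172 − 310.4| = 9.58 Hz.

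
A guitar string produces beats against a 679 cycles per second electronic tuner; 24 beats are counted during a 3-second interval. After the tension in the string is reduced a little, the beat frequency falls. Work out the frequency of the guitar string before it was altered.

687 Hz

Beat frequency = 24/3 = 8 Hz.
|f − 679| = 8, so the guitar string was at either 671 Hz or 687 Hz.
Lower tension means lower frequency; the adjustment lowers the guitar string's frequency.
The beat rate fell, so the adjustment moved the guitar string toward 679 Hz — it must have started above the reference.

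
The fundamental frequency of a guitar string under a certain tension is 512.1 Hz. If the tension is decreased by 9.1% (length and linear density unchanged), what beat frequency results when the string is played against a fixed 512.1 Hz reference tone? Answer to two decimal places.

For a string, f ∝ √T, so the new frequency is 512.1·√0.909 = 488.2438 Hz.
f_beat = |488.2438 − 512.1| = 23.86 Hz.

23.86 Hz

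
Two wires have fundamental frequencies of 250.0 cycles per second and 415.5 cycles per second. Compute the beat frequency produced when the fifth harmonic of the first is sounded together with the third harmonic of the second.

Fifth harmonic of the first: 5·250.0 = 1250.0 Hz.
Third harmonic of the second: 3·415.5 = 1246.5 Hz.
f_beat = |1250.0 − 1246.5| = 3.5 Hz.

3.5 Hz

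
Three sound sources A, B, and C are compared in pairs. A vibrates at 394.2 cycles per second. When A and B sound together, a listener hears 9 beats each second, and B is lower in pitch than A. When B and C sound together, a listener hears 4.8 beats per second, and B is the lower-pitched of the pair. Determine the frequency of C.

390 Hz

B is below A, so f_B = 394.2 − 9 = 385.2 Hz.
C is above B, so f_C = 385.2 + 4.8 = 390 Hz.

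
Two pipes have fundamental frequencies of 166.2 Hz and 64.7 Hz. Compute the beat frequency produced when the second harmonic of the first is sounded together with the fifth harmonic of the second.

Second harmonic of the first: 2·166.2 = 332.4 Hz.
Fifth harmonic of the second: 5·64.7 = 323.5 Hz.
f_beat = |332.4 − 323.5| = 8.9 Hz.

8.9 Hz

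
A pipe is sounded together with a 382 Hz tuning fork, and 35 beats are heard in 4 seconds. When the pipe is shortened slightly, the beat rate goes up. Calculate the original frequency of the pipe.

390.75 Hz

Beat frequency = 35/4 = 8.75 Hz.
|f − 382| = 8.75, so the pipe was at either 373.25 Hz or 390.75 Hz.
A shorter pipe has a higher fundamental; the adjustment raises the pipe's frequency.
The beat rate rose, so the adjustment moved the pipe further from 382 Hz — it was already above the reference.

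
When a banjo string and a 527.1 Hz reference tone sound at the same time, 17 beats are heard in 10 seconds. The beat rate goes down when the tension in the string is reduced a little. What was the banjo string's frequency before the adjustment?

528.8 Hz

Beat frequency = 17/10 = 1.7 Hz.
|f − 527.1| = 1.7, so the banjo string was at either 525.4 Hz or 528.8 Hz.
Lower tension means lower frequency; the adjustment lowers the banjo string's frequency.
The beat rate fell, so the adjustment moved the banjo string toward 527.1 Hz — it must have started above the reference.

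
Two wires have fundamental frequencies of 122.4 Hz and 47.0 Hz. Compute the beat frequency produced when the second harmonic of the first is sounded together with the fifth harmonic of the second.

9.8 Hz

Second harmonic of the first: 2·122.4 = 244.8 Hz.
Fifth harmonic of the second: 5·47.0 = 235.0 Hz.
f_beat = |244.8 − 235.0| = 9.8 Hz.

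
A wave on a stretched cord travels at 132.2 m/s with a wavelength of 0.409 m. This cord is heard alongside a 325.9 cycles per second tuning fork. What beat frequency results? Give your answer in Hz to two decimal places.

Source frequency f = v/λ = 132.2/0.409 = 323.2274 Hz.
f_beat = |323.2274 − 325.9| = 2.67 Hz.

2.67 Hz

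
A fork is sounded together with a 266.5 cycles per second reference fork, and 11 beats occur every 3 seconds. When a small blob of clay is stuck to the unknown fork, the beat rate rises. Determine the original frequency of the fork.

262.8333 Hz

Beat frequency = 11/3 = 3.6667 Hz.
|f − 266.5| = 3.6667, so the fork was at either 262.8333 Hz or 270.1667 Hz.
Adding mass to a fork lowers its frequency; the adjustment lowers the fork's frequency.
The beat rate rose, so the adjustment moved the fork further from 266.5 Hz — it was already below the reference.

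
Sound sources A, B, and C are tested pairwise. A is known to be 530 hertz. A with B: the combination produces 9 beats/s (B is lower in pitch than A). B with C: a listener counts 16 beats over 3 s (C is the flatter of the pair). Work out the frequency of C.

B is below A, so f_B = 530 − 9 = 521 Hz.
B–C: Beat frequency = 16/3 = 5.3333 Hz.
C is below B, so f_C = 521 − 5.3333 = 515.6667 Hz.

515.6667 Hz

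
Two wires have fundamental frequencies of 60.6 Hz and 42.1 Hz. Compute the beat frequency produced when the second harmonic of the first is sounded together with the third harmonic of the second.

5.1 Hz

Second harmonic of the first: 2·60.6 = 121.2 Hz.
Third harmonic of the second: 3·42.1 = 126.3 Hz.
f_beat = |121.2 − 126.3| = 5.1 Hz.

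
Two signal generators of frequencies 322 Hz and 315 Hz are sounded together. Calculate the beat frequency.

f_beat = |f₁ − f₂|.
|322 − 315| = 7 Hz.

7 Hz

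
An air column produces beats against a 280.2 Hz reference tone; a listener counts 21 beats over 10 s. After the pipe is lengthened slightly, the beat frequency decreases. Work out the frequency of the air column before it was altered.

282.3 Hz

Beat frequency = 21/10 = 2.1 Hz.
|f − 280.2| = 2.1, so the air column was at either 278.1 Hz or 282.3 Hz.
A longer pipe has a lower fundamental; the adjustment lowers the air column's frequency.
The beat rate fell, so the adjustment moved the air column toward 280.2 Hz — it must have started above the reference.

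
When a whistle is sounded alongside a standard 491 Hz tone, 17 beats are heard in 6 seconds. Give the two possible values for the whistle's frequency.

488.1667 Hz or 493.8333 Hz

Beat frequency = 17/6 = 2.8333 Hz.
|f − 491| = 2.8333, so f = 491 ± 2.8333.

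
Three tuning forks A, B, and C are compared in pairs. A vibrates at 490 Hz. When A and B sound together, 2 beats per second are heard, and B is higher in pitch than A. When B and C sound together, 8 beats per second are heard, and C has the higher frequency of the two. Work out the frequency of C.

500 Hz

B is above A, so f_B = 490 + 2 = 492 Hz.
C is above B, so f_C = 492 + 8 = 500 Hz.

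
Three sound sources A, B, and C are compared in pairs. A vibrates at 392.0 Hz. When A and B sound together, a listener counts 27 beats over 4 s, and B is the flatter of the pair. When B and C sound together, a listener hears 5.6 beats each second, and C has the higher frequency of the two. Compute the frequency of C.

A–B: Beat frequency = 27/4 = 6.75 Hz.
B is below A, so f_B = 392.0 − 6.75 = 385.25 Hz.
C is above B, so f_C = 385.25 + 5.6 = 390.85 Hz.

390.85 Hz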